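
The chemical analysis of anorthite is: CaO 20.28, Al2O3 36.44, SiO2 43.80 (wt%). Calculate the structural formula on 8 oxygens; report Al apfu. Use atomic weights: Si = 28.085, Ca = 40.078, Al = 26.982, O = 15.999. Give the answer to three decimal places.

CaO (M=56.077): mol = 0.36165; Ca = 0.36165, O = 0.36165.
Al2O3 (M=101.961): mol = 0.35739; Al = 0.71478, O = 1.07217.
SiO2 (M=60.083): mol = 0.72899; Si = 0.72899, O = 1.45798.
ΣO = 2.89180; factor = 8/ΣO = 2.76644.
Al apfu = 0.71478 × 2.76644 = 1.977.

1.977 Al apfu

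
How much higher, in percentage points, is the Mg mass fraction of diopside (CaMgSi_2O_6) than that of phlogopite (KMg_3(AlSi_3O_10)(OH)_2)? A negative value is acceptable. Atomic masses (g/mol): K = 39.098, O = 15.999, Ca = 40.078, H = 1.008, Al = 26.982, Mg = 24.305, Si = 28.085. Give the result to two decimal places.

-6.25 percentage points

Mg in CaMgSi_2O_6: molar mass 216.547 g/mol; 1×24.305 = 24.305 g → 11.22 wt%.
Mg in KMg_3(AlSi_3O_10)(OH)_2: molar mass 417.254 g/mol; 3×24.305 = 72.915 g → 17.47 wt%.
Difference = 11.22 − 17.47 = -6.25 percentage points.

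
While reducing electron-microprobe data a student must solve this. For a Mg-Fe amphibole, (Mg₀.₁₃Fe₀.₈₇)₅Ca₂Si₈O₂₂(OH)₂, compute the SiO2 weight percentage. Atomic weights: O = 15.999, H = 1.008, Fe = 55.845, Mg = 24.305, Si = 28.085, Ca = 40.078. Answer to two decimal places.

Molar mass of (Mg₀.₁₃Fe₀.₈₇)₅Ca₂Si₈O₂₂(OH)₂ = 0.65·24.305 + 4.35·55.845 + 2·40.078 + 8·28.085 + 24·15.999 + 2·1.008 = 949.552 g/mol.
Each formula unit contains 8 Si, equivalent to 8/1 = 8.0000 mol SiO2.
M(SiO2) = 1×28.085 + 2×15.999 = 60.083 g/mol.
Mass of SiO2 per formula unit = 8.0000 × 60.083 = 480.664 g.
SiO2 wt% = 480.664 / 949.552 × 100 = 50.62%.

50.62 wt%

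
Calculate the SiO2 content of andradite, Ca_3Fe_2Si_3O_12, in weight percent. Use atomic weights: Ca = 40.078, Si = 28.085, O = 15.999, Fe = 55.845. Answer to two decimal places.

Molar mass of Ca_3Fe_2Si_3O_12 = 3·40.078 + 2·55.845 + 3·28.085 + 12·15.999 = 508.167 g/mol.
Each formula unit contains 3 Si, equivalent to 3/1 = 3.0000 mol SiO2.
M(SiO2) = 1×28.085 + 2×15.999 = 60.083 g/mol.
Mass of SiO2 per formula unit = 3.0000 × 60.083 = 180.249 g.
SiO2 wt% = 180.249 / 508.167 × 100 = 35.47%.

35.47 wt%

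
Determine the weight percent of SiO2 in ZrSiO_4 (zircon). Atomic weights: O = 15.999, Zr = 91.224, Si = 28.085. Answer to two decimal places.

Molar mass of ZrSiO_4 = 1*91.224 + 1*28.085 + 4*15.999 = 183.305 g/mol.
Each formula unit contains 1 Si, equivalent to 1/1 = 1.0000 mol SiO2.
M(SiO2) = 1×28.085 + 2×15.999 = 60.083 g/mol.
Mass of SiO2 per formula unit = 1.0000 × 60.083 = 60.083 g.
SiO2 wt% = 60.083 / 183.305 × 100 = 32.78%.

32.78 wt%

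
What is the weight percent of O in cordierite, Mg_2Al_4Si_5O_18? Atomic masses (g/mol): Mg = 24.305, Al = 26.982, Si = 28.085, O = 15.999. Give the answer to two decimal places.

49.23 wt%

M(Mg_2Al_4Si_5O_18) = 584.945 g/mol.
O contributes 18 × 15.999 = 287.982 g per mole.
287.982/584.945 = 0.4923 → 49.23%.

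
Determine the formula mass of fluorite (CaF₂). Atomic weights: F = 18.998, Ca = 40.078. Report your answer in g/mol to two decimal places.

78.07 g/mol

M = 1·40.078 + 2·18.998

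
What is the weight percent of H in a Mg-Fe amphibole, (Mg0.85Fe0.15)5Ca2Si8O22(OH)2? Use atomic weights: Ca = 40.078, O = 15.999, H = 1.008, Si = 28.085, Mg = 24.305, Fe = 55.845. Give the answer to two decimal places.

0.24 wt%

Molar mass of (Mg0.85Fe0.15)5Ca2Si8O22(OH)2: 4.25·24.305 + 0.75·55.845 + 2·40.078 + 8·28.085 + 24·15.999 + 2·1.008 = 836.008 g/mol.
Mass of H per formula unit: 2 × 1.008 = 2.016 g.
Weight fraction H = 2.016 / 836.008 = 0.0024.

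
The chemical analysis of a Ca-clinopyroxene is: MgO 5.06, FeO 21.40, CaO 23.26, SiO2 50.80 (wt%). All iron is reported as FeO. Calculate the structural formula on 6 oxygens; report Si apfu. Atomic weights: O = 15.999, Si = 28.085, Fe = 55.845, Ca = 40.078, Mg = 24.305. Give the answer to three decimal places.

2.006 Si apfu

MgO (M=40.304): mol = 0.12555; Mg = 0.12555, O = 0.12555.
FeO (M=71.844): mol = 0.29787; Fe = 0.29787, O = 0.29787.
CaO (M=56.077): mol = 0.41479; Ca = 0.41479, O = 0.41479.
SiO2 (M=60.083): mol = 0.84550; Si = 0.84550, O = 1.69100.
ΣO = 2.52921; factor = 6/ΣO = 2.37228.
Si apfu = 0.84550 × 2.37228 = 2.006.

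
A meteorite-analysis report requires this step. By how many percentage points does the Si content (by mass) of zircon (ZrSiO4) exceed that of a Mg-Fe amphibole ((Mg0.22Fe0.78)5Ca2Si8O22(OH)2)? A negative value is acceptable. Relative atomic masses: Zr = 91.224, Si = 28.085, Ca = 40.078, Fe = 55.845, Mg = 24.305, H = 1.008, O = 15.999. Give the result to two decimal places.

-8.70 percentage points

M(ZrSiO4) = 183.305 g/mol, so wt% Si = 28.085/183.305 × 100 = 15.32%.
M((Mg0.22Fe0.78)5Ca2Si8O22(OH)2) = 935.359 g/mol, so wt% Si = 224.680/935.359 × 100 = 24.02%.
15.32 − 24.02 = -8.70 pp.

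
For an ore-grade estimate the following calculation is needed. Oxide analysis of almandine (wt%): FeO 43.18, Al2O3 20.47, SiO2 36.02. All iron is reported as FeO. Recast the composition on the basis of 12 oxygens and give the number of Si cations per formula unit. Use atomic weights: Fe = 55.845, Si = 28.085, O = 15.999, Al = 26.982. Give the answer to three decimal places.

43.18 wt% FeO ÷ 71.844 g/mol = 0.60102 mol, giving 0.60102 Fe and 0.60102 O.
20.47 wt% Al2O3 ÷ 101.961 g/mol = 0.20076 mol, giving 0.40152 Al and 0.60228 O.
36.02 wt% SiO2 ÷ 60.083 g/mol = 0.59950 mol, giving 0.59950 Si and 1.19900 O.
Oxygen sums to 2.40230; scaling by 12/2.40230 = 4.99521 puts the formula on 12 O.
Si: 0.59950 × 4.99521 = 2.995 atoms per formula unit.

2.995 Si apfu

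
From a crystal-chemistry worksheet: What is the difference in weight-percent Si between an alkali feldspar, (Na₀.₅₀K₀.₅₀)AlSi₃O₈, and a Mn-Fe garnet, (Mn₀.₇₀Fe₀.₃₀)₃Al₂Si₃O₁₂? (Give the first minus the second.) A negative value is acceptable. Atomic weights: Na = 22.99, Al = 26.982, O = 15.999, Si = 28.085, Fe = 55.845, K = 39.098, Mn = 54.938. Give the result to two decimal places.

M((Na₀.₅₀K₀.₅₀)AlSi₃O₈) = 270.273 g/mol, so wt% Si = 84.255/270.273 × 100 = 31.17%.
M((Mn₀.₇₀Fe₀.₃₀)₃Al₂Si₃O₁₂) = 495.837 g/mol, so wt% Si = 84.255/495.837 × 100 = 16.99%.
31.17 − 16.99 = 14.18 pp.

14.18 percentage points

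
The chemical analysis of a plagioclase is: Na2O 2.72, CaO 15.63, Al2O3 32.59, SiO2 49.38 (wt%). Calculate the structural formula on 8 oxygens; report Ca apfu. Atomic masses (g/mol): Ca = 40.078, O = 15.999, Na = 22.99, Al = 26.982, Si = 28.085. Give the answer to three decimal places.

2.72 wt% Na2O ÷ 61.979 g/mol = 0.04389 mol, giving 0.08778 Na and 0.04389 O.
15.63 wt% CaO ÷ 56.077 g/mol = 0.27872 mol, giving 0.27872 Ca and 0.27872 O.
32.59 wt% Al2O3 ÷ 101.961 g/mol = 0.31963 mol, giving 0.63926 Al and 0.95889 O.
49.38 wt% SiO2 ÷ 60.083 g/mol = 0.82186 mol, giving 0.82186 Si and 1.64372 O.
Oxygen sums to 2.92522; scaling by 8/2.92522 = 2.73484 puts the formula on 8 O.
Ca: 0.27872 × 2.73484 = 0.762 atoms per formula unit.

0.762 Ca apfu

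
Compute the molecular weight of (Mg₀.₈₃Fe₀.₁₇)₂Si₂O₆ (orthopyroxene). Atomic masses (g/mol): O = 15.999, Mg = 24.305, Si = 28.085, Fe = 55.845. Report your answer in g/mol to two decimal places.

211.50 g/mol

Mg: 1.66 × 24.305 = 40.3463
Fe: 0.34 × 55.845 = 18.9873
Si: 2 × 28.085 = 56.1700
O: 6 × 15.999 = 95.9940
Summing the contributions gives the formula mass.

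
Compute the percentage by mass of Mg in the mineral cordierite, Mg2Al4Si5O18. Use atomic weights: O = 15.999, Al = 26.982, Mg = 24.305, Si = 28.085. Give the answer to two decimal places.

Formula mass = 2·24.305 + 4·26.982 + 5·28.085 + 18·15.999 = 584.945 g/mol, of which 48.610 g is Mg.
So Mg makes up 48.610/584.945 = 0.0831 of the mass, i.e. 8.31%.

8.31 weight percent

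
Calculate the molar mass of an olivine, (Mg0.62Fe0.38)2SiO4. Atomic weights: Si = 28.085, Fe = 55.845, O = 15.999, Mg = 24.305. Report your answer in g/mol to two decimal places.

M = 1.24·24.305 + 0.76·55.845 + 1·28.085 + 4·15.999

164.66 g/mol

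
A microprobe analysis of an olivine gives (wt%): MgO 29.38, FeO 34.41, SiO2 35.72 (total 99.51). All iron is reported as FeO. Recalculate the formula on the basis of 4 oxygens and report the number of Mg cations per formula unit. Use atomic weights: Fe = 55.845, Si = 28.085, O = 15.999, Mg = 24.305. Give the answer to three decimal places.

1.216 Mg apfu

29.38 wt% MgO ÷ 40.304 g/mol = 0.72896 mol, giving 0.72896 Mg and 0.72896 O.
34.41 wt% FeO ÷ 71.844 g/mol = 0.47895 mol, giving 0.47895 Fe and 0.47895 O.
35.72 wt% SiO2 ÷ 60.083 g/mol = 0.59451 mol, giving 0.59451 Si and 1.18902 O.
Oxygen sums to 2.39693; scaling by 4/2.39693 = 1.66880 puts the formula on 4 O.
Mg: 0.72896 × 1.66880 = 1.216 atoms per formula unit.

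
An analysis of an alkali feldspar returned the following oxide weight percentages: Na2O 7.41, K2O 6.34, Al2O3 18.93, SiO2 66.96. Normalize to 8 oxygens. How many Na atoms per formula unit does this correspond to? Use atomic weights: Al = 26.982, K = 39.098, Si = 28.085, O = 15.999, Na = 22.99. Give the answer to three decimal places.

Na2O: 7.41/61.979 = 0.11956 mol → 0.23912 mol Na, 0.11956 mol O.
K2O: 6.34/94.195 = 0.06731 mol → 0.13462 mol K, 0.06731 mol O.
Al2O3: 18.93/101.961 = 0.18566 mol → 0.37132 mol Al, 0.55698 mol O.
SiO2: 66.96/60.083 = 1.11446 mol → 1.11446 mol Si, 2.22892 mol O.
Total oxygen = 2.97277 mol. Normalization factor = 8/2.97277 = 2.69109.
Na per 8 O = 0.23912 × 2.69109 = 0.643.

0.643 Na apfu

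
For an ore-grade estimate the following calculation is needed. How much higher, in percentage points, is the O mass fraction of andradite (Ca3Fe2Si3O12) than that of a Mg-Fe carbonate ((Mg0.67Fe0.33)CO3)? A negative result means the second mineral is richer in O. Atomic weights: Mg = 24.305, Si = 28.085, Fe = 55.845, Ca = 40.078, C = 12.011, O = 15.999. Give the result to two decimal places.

First mineral: 191.988 g O in 508.167 g formula = 37.78 wt% O.
Second mineral: 47.997 g O in 94.721 g formula = 50.67 wt% O.
37.78% − 50.67% gives a difference of -12.89 percentage points.

-12.89 percentage points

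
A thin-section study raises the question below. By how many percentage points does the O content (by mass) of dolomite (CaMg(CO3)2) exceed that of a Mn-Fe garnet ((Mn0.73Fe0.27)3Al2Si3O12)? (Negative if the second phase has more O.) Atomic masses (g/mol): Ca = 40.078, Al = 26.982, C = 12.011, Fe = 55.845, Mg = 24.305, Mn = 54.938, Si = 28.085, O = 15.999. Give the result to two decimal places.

M(CaMg(CO3)2) = 184.399 g/mol, so wt% O = 95.994/184.399 × 100 = 52.06%.
M((Mn0.73Fe0.27)3Al2Si3O12) = 495.756 g/mol, so wt% O = 191.988/495.756 × 100 = 38.73%.
52.06 − 38.73 = 13.33 pp.

13.33 percentage points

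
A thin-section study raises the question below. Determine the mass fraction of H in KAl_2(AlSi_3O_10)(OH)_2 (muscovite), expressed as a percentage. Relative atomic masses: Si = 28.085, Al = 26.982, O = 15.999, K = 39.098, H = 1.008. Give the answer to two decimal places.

Molar mass of KAl_2(AlSi_3O_10)(OH)_2: 1×39.098 + 3×26.982 + 3×28.085 + 12×15.999 + 2×1.008 = 398.303 g/mol.
Mass of H per formula unit: 2 × 1.008 = 2.016 g.
Weight fraction H = 2.016 / 398.303 = 0.0051.

0.51 wt%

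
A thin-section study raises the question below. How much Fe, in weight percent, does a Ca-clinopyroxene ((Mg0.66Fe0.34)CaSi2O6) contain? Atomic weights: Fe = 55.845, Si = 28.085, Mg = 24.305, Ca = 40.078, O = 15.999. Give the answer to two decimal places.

8.35 weight percent

Formula mass = 0.66×24.305 + 0.34×55.845 + 1×40.078 + 2×28.085 + 6×15.999 = 227.271 g/mol, of which 18.987 g is Fe.
So Fe makes up 18.987/227.271 = 0.0835 of the mass, i.e. 8.35%.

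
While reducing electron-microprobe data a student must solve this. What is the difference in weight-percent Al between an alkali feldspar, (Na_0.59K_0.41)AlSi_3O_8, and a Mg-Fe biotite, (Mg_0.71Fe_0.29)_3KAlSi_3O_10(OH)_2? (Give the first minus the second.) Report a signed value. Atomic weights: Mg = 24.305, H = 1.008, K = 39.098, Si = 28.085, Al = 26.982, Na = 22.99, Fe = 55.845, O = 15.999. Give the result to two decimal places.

3.97 percentage points

Al in (Na_0.59K_0.41)AlSi_3O_8: molar mass 268.823 g/mol; 1×26.982 = 26.982 g → 10.04 wt%.
Al in (Mg_0.71Fe_0.29)_3KAlSi_3O_10(OH)_2: molar mass 444.694 g/mol; 1×26.982 = 26.982 g → 6.07 wt%.
Difference = 10.04 − 6.07 = 3.97 percentage points.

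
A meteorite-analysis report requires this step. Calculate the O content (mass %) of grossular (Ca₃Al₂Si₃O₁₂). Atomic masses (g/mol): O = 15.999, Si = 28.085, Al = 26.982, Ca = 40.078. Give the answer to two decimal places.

42.62 mass %

Molar mass of Ca₃Al₂Si₃O₁₂: 3*40.078 + 2*26.982 + 3*28.085 + 12*15.999 = 450.441 g/mol.
Mass of O per formula unit: 12 × 15.999 = 191.988 g.
Weight fraction O = 191.988 / 450.441 = 0.4262.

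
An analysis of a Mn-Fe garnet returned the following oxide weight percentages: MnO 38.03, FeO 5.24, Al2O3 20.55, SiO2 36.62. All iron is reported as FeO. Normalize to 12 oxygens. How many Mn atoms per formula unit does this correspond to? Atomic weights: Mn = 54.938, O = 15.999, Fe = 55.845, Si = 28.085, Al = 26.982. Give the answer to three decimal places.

MnO: 38.03/70.937 = 0.53611 mol → 0.53611 mol Mn, 0.53611 mol O.
FeO: 5.24/71.844 = 0.07294 mol → 0.07294 mol Fe, 0.07294 mol O.
Al2O3: 20.55/101.961 = 0.20155 mol → 0.40310 mol Al, 0.60465 mol O.
SiO2: 36.62/60.083 = 0.60949 mol → 0.60949 mol Si, 1.21898 mol O.
Total oxygen = 2.43268 mol. Normalization factor = 12/2.43268 = 4.93283.
Mn per 12 O = 0.53611 × 4.93283 = 2.645.

2.645 Mn apfu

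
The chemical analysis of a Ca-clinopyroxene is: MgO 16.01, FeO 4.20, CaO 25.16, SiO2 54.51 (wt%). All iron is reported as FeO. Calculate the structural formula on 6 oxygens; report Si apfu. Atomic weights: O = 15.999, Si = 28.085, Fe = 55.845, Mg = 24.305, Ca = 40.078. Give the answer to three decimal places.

2.002 Si apfu

16.01 wt% MgO ÷ 40.304 g/mol = 0.39723 mol, giving 0.39723 Mg and 0.39723 O.
4.20 wt% FeO ÷ 71.844 g/mol = 0.05846 mol, giving 0.05846 Fe and 0.05846 O.
25.16 wt% CaO ÷ 56.077 g/mol = 0.44867 mol, giving 0.44867 Ca and 0.44867 O.
54.51 wt% SiO2 ÷ 60.083 g/mol = 0.90724 mol, giving 0.90724 Si and 1.81448 O.
Oxygen sums to 2.71884; scaling by 6/2.71884 = 2.20682 puts the formula on 6 O.
Si: 0.90724 × 2.20682 = 2.002 atoms per formula unit.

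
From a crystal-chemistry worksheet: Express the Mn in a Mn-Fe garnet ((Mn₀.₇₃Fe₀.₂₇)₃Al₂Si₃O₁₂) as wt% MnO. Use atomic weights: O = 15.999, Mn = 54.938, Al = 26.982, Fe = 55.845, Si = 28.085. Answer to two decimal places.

Formula mass = 495.756 g/mol.
2.19 Mn → 2.1900 mol MnO per formula unit; M(MnO) = 70.937, so MnO mass = 155.352 g.
155.352/495.756 × 100 = 31.34 wt%.

31.34 wt%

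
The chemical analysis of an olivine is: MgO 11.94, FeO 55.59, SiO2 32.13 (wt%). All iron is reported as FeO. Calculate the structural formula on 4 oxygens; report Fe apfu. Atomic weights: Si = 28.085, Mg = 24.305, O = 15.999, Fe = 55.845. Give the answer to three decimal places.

1.447 Fe apfu

11.94 wt% MgO ÷ 40.304 g/mol = 0.29625 mol, giving 0.29625 Mg and 0.29625 O.
55.59 wt% FeO ÷ 71.844 g/mol = 0.77376 mol, giving 0.77376 Fe and 0.77376 O.
32.13 wt% SiO2 ÷ 60.083 g/mol = 0.53476 mol, giving 0.53476 Si and 1.06952 O.
Oxygen sums to 2.13953; scaling by 4/2.13953 = 1.86957 puts the formula on 4 O.
Fe: 0.77376 × 1.86957 = 1.447 atoms per formula unit.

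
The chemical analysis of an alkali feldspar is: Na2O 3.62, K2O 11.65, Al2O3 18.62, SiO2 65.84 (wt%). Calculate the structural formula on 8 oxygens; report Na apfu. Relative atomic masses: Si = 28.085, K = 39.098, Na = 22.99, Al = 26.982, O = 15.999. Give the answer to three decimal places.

0.320 Na apfu

3.62 wt% Na2O ÷ 61.979 g/mol = 0.05841 mol, giving 0.11682 Na and 0.05841 O.
11.65 wt% K2O ÷ 94.195 g/mol = 0.12368 mol, giving 0.24736 K and 0.12368 O.
18.62 wt% Al2O3 ÷ 101.961 g/mol = 0.18262 mol, giving 0.36524 Al and 0.54786 O.
65.84 wt% SiO2 ÷ 60.083 g/mol = 1.09582 mol, giving 1.09582 Si and 2.19164 O.
Oxygen sums to 2.92159; scaling by 8/2.92159 = 2.73824 puts the formula on 8 O.
Na: 0.11682 × 2.73824 = 0.320 atoms per formula unit.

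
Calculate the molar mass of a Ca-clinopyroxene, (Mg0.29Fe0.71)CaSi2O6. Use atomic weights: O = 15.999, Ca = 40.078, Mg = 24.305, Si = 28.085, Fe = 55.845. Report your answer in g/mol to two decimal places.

M = 0.29·24.305 + 0.71·55.845 + 1·40.078 + 2·28.085 + 6·15.999

238.94 g/mol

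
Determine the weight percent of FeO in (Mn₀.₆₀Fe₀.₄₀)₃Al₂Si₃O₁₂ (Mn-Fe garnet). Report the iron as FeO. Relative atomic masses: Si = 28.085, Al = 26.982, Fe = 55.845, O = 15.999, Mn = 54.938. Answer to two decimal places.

Formula mass = 496.109 g/mol.
1.20 Fe → 1.2000 mol FeO per formula unit; M(FeO) = 71.844, so FeO mass = 86.213 g.
86.213/496.109 × 100 = 17.38 wt%.

17.38 wt%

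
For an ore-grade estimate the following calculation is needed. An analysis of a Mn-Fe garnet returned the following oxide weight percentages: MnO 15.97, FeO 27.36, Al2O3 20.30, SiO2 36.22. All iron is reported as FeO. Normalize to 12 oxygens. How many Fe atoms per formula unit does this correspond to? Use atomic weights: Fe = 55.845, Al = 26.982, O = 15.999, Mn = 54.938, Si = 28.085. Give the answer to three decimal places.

1.897 Fe apfu

MnO: 15.97/70.937 = 0.22513 mol → 0.22513 mol Mn, 0.22513 mol O.
FeO: 27.36/71.844 = 0.38083 mol → 0.38083 mol Fe, 0.38083 mol O.
Al2O3: 20.30/101.961 = 0.19910 mol → 0.39820 mol Al, 0.59730 mol O.
SiO2: 36.22/60.083 = 0.60283 mol → 0.60283 mol Si, 1.20566 mol O.
Total oxygen = 2.40892 mol. Normalization factor = 12/2.40892 = 4.98149.
Fe per 12 O = 0.38083 × 4.98149 = 1.897.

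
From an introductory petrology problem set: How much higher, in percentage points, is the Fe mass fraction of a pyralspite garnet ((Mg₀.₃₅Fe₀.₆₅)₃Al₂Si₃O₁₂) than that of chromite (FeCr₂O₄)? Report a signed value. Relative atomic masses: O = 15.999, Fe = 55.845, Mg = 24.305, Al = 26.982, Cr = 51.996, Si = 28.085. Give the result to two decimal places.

First mineral: 108.898 g Fe in 464.625 g formula = 23.44 wt% Fe.
Second mineral: 55.845 g Fe in 223.833 g formula = 24.95 wt% Fe.
23.44% − 24.95% gives a difference of -1.51 percentage points.

-1.51 percentage points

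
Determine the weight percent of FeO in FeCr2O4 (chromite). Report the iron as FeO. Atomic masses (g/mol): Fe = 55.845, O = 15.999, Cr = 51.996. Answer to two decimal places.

M(FeCr2O4) = 223.833 g/mol; M(FeO) = 71.844 g/mol.
Moles FeO per formula unit = 1 Fe ÷ 1 = 1.0000.
FeO fraction = (1.0000 × 71.844) / 223.833 = 71.844/223.833 = 0.3210.

32.10 wt%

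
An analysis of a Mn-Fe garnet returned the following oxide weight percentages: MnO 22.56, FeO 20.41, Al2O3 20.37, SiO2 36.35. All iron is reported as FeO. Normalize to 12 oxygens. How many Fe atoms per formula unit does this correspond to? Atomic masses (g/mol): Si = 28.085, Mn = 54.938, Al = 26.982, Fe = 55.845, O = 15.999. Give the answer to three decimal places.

MnO (M=70.937): mol = 0.31803; Mn = 0.31803, O = 0.31803.
FeO (M=71.844): mol = 0.28409; Fe = 0.28409, O = 0.28409.
Al2O3 (M=101.961): mol = 0.19978; Al = 0.39956, O = 0.59934.
SiO2 (M=60.083): mol = 0.60500; Si = 0.60500, O = 1.21000.
ΣO = 2.41146; factor = 12/ΣO = 4.97624.
Fe apfu = 0.28409 × 4.97624 = 1.414.

1.414 Fe apfu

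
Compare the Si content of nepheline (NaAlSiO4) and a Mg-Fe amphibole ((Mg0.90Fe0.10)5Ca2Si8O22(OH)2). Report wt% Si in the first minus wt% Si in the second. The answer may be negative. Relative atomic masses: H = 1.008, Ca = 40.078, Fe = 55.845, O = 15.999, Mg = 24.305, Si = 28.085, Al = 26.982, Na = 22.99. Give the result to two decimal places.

First mineral: 28.085 g Si in 142.053 g formula = 19.77 wt% Si.
Second mineral: 224.680 g Si in 828.123 g formula = 27.13 wt% Si.
19.77% − 27.13% gives a difference of -7.36 percentage points.

-7.36 percentage points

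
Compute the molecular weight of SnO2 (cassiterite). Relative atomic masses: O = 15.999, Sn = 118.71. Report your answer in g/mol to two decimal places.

150.71 g/mol

M = 1·118.71 + 2·15.999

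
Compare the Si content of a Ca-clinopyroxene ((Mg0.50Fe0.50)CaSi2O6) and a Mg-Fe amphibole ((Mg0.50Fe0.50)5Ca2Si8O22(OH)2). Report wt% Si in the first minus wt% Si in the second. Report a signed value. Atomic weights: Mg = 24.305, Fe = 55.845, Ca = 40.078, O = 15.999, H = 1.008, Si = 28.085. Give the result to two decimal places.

First mineral: 56.170 g Si in 232.317 g formula = 24.18 wt% Si.
Second mineral: 224.680 g Si in 891.203 g formula = 25.21 wt% Si.
24.18% − 25.21% gives a difference of -1.03 percentage points.

-1.03 percentage points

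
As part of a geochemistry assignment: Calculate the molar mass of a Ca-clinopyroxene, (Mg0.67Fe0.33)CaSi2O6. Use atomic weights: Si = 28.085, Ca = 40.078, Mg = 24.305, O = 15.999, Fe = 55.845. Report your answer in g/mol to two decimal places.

226.96 g/mol

M = 0.67×24.305 + 0.33×55.845 + 1×40.078 + 2×28.085 + 6×15.999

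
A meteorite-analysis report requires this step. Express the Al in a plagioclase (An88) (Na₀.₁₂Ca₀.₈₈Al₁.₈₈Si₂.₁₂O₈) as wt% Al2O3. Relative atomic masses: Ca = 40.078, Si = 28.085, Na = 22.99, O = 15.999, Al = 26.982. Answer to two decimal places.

34.69 wt%

M(Na₀.₁₂Ca₀.₈₈Al₁.₈₈Si₂.₁₂O₈) = 276.286 g/mol; M(Al2O3) = 101.961 g/mol.
Moles Al2O3 per formula unit = 1.88 Al ÷ 2 = 0.9400.
Al2O3 fraction = (0.9400 × 101.961) / 276.286 = 95.843/276.286 = 0.3469.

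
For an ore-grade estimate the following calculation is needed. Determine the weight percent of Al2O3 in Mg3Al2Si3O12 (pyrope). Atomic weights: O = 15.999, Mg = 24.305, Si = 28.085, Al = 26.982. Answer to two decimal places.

25.29 wt%

Molar mass of Mg3Al2Si3O12 = 3*24.305 + 2*26.982 + 3*28.085 + 12*15.999 = 403.122 g/mol.
Each formula unit contains 2 Al, equivalent to 2/2 = 1.0000 mol Al2O3.
M(Al2O3) = 2×26.982 + 3×15.999 = 101.961 g/mol.
Mass of Al2O3 per formula unit = 1.0000 × 101.961 = 101.961 g.
Al2O3 wt% = 101.961 / 403.122 × 100 = 25.29%.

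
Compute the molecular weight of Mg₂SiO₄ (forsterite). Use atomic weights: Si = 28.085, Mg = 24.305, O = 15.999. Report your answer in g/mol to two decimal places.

The formula mass is the sum 2*24.305 + 1*28.085 + 4*15.999.

140.69 g/mol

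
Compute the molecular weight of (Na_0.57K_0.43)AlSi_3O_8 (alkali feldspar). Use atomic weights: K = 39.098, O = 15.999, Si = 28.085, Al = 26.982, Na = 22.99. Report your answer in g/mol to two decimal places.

269.15 g/mol

M = 0.57·22.99 + 0.43·39.098 + 1·26.982 + 3·28.085 + 8·15.999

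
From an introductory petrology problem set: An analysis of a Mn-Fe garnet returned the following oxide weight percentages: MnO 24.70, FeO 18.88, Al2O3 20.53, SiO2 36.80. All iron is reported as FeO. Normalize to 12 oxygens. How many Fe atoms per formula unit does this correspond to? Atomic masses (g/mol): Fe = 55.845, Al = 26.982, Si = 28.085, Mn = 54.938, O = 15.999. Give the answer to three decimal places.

MnO: 24.70/70.937 = 0.34820 mol → 0.34820 mol Mn, 0.34820 mol O.
FeO: 18.88/71.844 = 0.26279 mol → 0.26279 mol Fe, 0.26279 mol O.
Al2O3: 20.53/101.961 = 0.20135 mol → 0.40270 mol Al, 0.60405 mol O.
SiO2: 36.80/60.083 = 0.61249 mol → 0.61249 mol Si, 1.22498 mol O.
Total oxygen = 2.44002 mol. Normalization factor = 12/2.44002 = 4.91799.
Fe per 12 O = 0.26279 × 4.91799 = 1.292.

1.292 Fe apfu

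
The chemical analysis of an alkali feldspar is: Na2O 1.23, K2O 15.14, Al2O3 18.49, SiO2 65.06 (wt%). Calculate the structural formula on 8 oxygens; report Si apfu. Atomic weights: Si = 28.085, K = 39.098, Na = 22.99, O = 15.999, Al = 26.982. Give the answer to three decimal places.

1.23 wt% Na2O ÷ 61.979 g/mol = 0.01985 mol, giving 0.03970 Na and 0.01985 O.
15.14 wt% K2O ÷ 94.195 g/mol = 0.16073 mol, giving 0.32146 K and 0.16073 O.
18.49 wt% Al2O3 ÷ 101.961 g/mol = 0.18134 mol, giving 0.36268 Al and 0.54402 O.
65.06 wt% SiO2 ÷ 60.083 g/mol = 1.08284 mol, giving 1.08284 Si and 2.16568 O.
Oxygen sums to 2.89028; scaling by 8/2.89028 = 2.76790 puts the formula on 8 O.
Si: 1.08284 × 2.76790 = 2.997 atoms per formula unit.

2.997 Si apfu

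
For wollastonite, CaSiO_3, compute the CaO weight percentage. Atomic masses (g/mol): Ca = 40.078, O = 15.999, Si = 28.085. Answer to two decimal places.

48.28 wt%

Molar mass of CaSiO_3 = 1·40.078 + 1·28.085 + 3·15.999 = 116.160 g/mol.
Each formula unit contains 1 Ca, equivalent to 1/1 = 1.0000 mol CaO.
M(CaO) = 1×40.078 + 1×15.999 = 56.077 g/mol.
Mass of CaO per formula unit = 1.0000 × 56.077 = 56.077 g.
CaO wt% = 56.077 / 116.160 × 100 = 48.28%.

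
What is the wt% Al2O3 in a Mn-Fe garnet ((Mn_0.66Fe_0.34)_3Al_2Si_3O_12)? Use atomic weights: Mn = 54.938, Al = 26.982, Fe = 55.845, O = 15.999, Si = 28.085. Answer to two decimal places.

Formula mass = 495.946 g/mol.
2 Al → 1.0000 mol Al2O3 per formula unit; M(Al2O3) = 101.961, so Al2O3 mass = 101.961 g.
101.961/495.946 × 100 = 20.56 wt%.

20.56 wt%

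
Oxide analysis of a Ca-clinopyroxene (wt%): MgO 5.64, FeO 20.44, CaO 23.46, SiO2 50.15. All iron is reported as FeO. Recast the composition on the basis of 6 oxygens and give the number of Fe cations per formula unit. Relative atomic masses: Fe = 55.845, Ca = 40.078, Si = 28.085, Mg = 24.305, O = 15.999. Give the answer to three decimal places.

MgO (M=40.304): mol = 0.13994; Mg = 0.13994, O = 0.13994.
FeO (M=71.844): mol = 0.28451; Fe = 0.28451, O = 0.28451.
CaO (M=56.077): mol = 0.41835; Ca = 0.41835, O = 0.41835.
SiO2 (M=60.083): mol = 0.83468; Si = 0.83468, O = 1.66936.
ΣO = 2.51216; factor = 6/ΣO = 2.38838.
Fe apfu = 0.28451 × 2.38838 = 0.680.

0.680 Fe apfu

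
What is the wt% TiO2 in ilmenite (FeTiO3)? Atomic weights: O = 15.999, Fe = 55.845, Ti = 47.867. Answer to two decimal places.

52.64 wt%

Molar mass of FeTiO3 = 1*55.845 + 1*47.867 + 3*15.999 = 151.709 g/mol.
Each formula unit contains 1 Ti, equivalent to 1/1 = 1.0000 mol TiO2.
M(TiO2) = 1×47.867 + 2×15.999 = 79.865 g/mol.
Mass of TiO2 per formula unit = 1.0000 × 79.865 = 79.865 g.
TiO2 wt% = 79.865 / 151.709 × 100 = 52.64%.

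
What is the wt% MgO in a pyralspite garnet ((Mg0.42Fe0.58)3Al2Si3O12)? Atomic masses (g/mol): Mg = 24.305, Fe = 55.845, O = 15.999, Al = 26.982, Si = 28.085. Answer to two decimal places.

11.09 wt%

Formula mass = 458.002 g/mol.
1.26 Mg → 1.2600 mol MgO per formula unit; M(MgO) = 40.304, so MgO mass = 50.783 g.
50.783/458.002 × 100 = 11.09 wt%.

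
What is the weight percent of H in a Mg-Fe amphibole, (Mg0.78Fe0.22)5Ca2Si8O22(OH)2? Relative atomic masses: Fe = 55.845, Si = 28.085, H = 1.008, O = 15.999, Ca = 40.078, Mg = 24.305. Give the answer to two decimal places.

0.24 mass %

M((Mg0.78Fe0.22)5Ca2Si8O22(OH)2) = 847.047 g/mol.
H contributes 2 × 1.008 = 2.016 g per mole.
2.016/847.047 = 0.0024 → 0.24%.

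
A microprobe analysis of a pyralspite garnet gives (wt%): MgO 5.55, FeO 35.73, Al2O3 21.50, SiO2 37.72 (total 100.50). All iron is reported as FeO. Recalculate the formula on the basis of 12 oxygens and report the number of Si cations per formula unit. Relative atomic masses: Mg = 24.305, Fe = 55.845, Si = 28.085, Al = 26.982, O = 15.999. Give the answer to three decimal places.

MgO: 5.55/40.304 = 0.13770 mol → 0.13770 mol Mg, 0.13770 mol O.
FeO: 35.73/71.844 = 0.49733 mol → 0.49733 mol Fe, 0.49733 mol O.
Al2O3: 21.50/101.961 = 0.21086 mol → 0.42172 mol Al, 0.63258 mol O.
SiO2: 37.72/60.083 = 0.62780 mol → 0.62780 mol Si, 1.25560 mol O.
Total oxygen = 2.52321 mol. Normalization factor = 12/2.52321 = 4.75585.
Si per 12 O = 0.62780 × 4.75585 = 2.986.

2.986 Si apfu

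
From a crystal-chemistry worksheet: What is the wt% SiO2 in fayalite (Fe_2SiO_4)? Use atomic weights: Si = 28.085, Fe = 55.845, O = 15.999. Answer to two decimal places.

29.49 wt%

Molar mass of Fe_2SiO_4 = 2*55.845 + 1*28.085 + 4*15.999 = 203.771 g/mol.
Each formula unit contains 1 Si, equivalent to 1/1 = 1.0000 mol SiO2.
M(SiO2) = 1×28.085 + 2×15.999 = 60.083 g/mol.
Mass of SiO2 per formula unit = 1.0000 × 60.083 = 60.083 g.
SiO2 wt% = 60.083 / 203.771 × 100 = 29.49%.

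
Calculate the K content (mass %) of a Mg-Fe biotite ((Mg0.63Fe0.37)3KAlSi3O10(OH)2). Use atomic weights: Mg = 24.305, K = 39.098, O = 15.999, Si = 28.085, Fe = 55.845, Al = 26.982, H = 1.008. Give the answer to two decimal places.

8.64 mass %

Molar mass of (Mg0.63Fe0.37)3KAlSi3O10(OH)2: 1.89×24.305 + 1.11×55.845 + 1×39.098 + 1×26.982 + 3×28.085 + 12×15.999 + 2×1.008 = 452.263 g/mol.
Mass of K per formula unit: 1 × 39.098 = 39.098 g.
Weight fraction K = 39.098 / 452.263 = 0.0864.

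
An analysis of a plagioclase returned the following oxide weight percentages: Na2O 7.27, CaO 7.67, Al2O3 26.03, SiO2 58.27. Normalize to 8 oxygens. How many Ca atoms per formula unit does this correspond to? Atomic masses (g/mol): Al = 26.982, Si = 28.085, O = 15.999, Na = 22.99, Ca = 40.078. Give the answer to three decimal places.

7.27 wt% Na2O ÷ 61.979 g/mol = 0.11730 mol, giving 0.23460 Na and 0.11730 O.
7.67 wt% CaO ÷ 56.077 g/mol = 0.13678 mol, giving 0.13678 Ca and 0.13678 O.
26.03 wt% Al2O3 ÷ 101.961 g/mol = 0.25529 mol, giving 0.51058 Al and 0.76587 O.
58.27 wt% SiO2 ÷ 60.083 g/mol = 0.96983 mol, giving 0.96983 Si and 1.93966 O.
Oxygen sums to 2.95961; scaling by 8/2.95961 = 2.70306 puts the formula on 8 O.
Ca: 0.13678 × 2.70306 = 0.370 atoms per formula unit.

0.370 Ca apfu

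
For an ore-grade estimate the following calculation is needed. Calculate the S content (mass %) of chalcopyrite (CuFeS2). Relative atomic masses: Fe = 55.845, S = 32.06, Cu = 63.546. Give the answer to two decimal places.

Molar mass of CuFeS2: 1·63.546 + 1·55.845 + 2·32.06 = 183.511 g/mol.
Mass of S per formula unit: 2 × 32.06 = 64.120 g.
Weight fraction S = 64.120 / 183.511 = 0.3494.

34.94 mass %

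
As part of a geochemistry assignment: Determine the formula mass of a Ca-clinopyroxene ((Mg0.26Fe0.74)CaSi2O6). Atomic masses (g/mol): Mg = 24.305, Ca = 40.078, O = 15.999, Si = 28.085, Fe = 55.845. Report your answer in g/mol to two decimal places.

239.89 g/mol

M = 0.26*24.305 + 0.74*55.845 + 1*40.078 + 2*28.085 + 6*15.999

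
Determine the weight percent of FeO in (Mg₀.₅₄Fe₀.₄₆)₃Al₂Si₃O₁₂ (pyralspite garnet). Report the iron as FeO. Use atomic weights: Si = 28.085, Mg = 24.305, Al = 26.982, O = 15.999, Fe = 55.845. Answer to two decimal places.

Formula mass = 446.647 g/mol.
1.38 Fe → 1.3800 mol FeO per formula unit; M(FeO) = 71.844, so FeO mass = 99.145 g.
99.145/446.647 × 100 = 22.20 wt%.

22.20 wt%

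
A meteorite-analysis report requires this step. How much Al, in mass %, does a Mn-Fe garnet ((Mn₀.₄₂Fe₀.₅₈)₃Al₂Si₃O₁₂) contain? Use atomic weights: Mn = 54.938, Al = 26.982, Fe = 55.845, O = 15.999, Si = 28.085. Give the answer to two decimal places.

M((Mn₀.₄₂Fe₀.₅₈)₃Al₂Si₃O₁₂) = 496.599 g/mol.
Al contributes 2 × 26.982 = 53.964 g per mole.
53.964/496.599 = 0.1087 → 10.87%.

10.87 mass %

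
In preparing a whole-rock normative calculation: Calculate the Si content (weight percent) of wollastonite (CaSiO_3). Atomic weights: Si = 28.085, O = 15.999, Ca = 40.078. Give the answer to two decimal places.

24.18 weight percent

M(CaSiO_3) = 116.160 g/mol.
Si contributes 1 × 28.085 = 28.085 g per mole.
28.085/116.160 = 0.2418 → 24.18%.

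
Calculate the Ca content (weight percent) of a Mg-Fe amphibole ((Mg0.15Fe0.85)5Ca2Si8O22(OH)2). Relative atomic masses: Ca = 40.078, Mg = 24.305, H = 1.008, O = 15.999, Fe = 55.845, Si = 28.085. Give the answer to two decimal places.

8.47 weight percent

Formula mass = 0.75*24.305 + 4.25*55.845 + 2*40.078 + 8*28.085 + 24*15.999 + 2*1.008 = 946.398 g/mol, of which 80.156 g is Ca.
So Ca makes up 80.156/946.398 = 0.0847 of the mass, i.e. 8.47%.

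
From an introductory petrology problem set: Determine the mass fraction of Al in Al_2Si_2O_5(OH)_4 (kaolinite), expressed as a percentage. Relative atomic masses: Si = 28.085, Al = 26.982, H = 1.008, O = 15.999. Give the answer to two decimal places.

20.90 wt%

Formula mass = 2·26.982 + 2·28.085 + 9·15.999 + 4·1.008 = 258.157 g/mol, of which 53.964 g is Al.
So Al makes up 53.964/258.157 = 0.2090 of the mass, i.e. 20.90%.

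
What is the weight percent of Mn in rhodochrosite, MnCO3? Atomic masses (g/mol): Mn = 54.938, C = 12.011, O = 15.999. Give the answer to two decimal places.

47.79 wt%

M(MnCO3) = 114.946 g/mol.
Mn contributes 1 × 54.938 = 54.938 g per mole.
54.938/114.946 = 0.4779 → 47.79%.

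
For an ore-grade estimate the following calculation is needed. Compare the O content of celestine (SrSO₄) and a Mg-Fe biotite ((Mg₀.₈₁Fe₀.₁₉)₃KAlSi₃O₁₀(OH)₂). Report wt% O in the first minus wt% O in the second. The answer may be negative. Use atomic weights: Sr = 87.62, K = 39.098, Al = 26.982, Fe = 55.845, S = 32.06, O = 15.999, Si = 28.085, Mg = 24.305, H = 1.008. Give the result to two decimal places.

O in SrSO₄: molar mass 183.676 g/mol; 4×15.999 = 63.996 g → 34.84 wt%.
O in (Mg₀.₈₁Fe₀.₁₉)₃KAlSi₃O₁₀(OH)₂: molar mass 435.232 g/mol; 12×15.999 = 191.988 g → 44.11 wt%.
Difference = 34.84 − 44.11 = -9.27 percentage points.

-9.27 percentage points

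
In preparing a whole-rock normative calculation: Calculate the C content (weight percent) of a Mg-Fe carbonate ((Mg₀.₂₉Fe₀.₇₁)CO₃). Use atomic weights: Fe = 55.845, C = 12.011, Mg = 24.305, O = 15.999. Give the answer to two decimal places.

Molar mass of (Mg₀.₂₉Fe₀.₇₁)CO₃: 0.29×24.305 + 0.71×55.845 + 1×12.011 + 3×15.999 = 106.706 g/mol.
Mass of C per formula unit: 1 × 12.011 = 12.011 g.
Weight fraction C = 12.011 / 106.706 = 0.1126.

11.26 weight percent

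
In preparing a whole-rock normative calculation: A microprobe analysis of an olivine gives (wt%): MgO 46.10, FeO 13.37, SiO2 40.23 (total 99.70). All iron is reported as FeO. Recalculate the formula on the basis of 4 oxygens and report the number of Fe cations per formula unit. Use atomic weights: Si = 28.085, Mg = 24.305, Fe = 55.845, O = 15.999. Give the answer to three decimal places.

MgO: 46.10/40.304 = 1.14381 mol → 1.14381 mol Mg, 1.14381 mol O.
FeO: 13.37/71.844 = 0.18610 mol → 0.18610 mol Fe, 0.18610 mol O.
SiO2: 40.23/60.083 = 0.66957 mol → 0.66957 mol Si, 1.33914 mol O.
Total oxygen = 2.66905 mol. Normalization factor = 4/2.66905 = 1.49866.
Fe per 4 O = 0.18610 × 1.49866 = 0.279.

0.279 Fe apfu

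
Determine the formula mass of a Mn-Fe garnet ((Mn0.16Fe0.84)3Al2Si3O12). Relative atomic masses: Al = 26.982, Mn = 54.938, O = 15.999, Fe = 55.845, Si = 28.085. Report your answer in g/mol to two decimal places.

The formula mass is the sum 0.48*54.938 + 2.52*55.845 + 2*26.982 + 3*28.085 + 12*15.999.

497.31 g/mol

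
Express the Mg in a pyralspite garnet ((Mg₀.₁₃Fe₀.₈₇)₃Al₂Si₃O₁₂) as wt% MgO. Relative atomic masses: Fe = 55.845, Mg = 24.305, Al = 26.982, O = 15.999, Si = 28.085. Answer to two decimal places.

3.24 wt%

M((Mg₀.₁₃Fe₀.₈₇)₃Al₂Si₃O₁₂) = 485.441 g/mol; M(MgO) = 40.304 g/mol.
Moles MgO per formula unit = 0.39 Mg ÷ 1 = 0.3900.
MgO fraction = (0.3900 × 40.304) / 485.441 = 15.719/485.441 = 0.0324.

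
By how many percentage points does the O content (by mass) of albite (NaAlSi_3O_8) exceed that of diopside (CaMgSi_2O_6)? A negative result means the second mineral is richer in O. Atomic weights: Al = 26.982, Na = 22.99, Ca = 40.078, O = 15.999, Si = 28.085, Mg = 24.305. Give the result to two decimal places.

First mineral: 127.992 g O in 262.219 g formula = 48.81 wt% O.
Second mineral: 95.994 g O in 216.547 g formula = 44.33 wt% O.
48.81% − 44.33% gives a difference of 4.48 percentage points.

4.48 percentage points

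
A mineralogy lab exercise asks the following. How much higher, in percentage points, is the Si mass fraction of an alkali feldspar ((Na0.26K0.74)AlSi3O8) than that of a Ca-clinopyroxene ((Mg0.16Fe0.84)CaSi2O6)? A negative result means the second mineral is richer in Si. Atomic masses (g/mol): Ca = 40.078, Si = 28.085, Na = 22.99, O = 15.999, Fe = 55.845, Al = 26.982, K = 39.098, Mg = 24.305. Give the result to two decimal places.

M((Na0.26K0.74)AlSi3O8) = 274.139 g/mol, so wt% Si = 84.255/274.139 × 100 = 30.73%.
M((Mg0.16Fe0.84)CaSi2O6) = 243.041 g/mol, so wt% Si = 56.170/243.041 × 100 = 23.11%.
30.73 − 23.11 = 7.62 pp.

7.62 percentage points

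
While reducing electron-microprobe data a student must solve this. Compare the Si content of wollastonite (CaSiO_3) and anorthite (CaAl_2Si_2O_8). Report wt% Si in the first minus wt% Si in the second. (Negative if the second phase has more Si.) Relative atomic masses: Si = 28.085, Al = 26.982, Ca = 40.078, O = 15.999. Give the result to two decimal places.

First mineral: 28.085 g Si in 116.160 g formula = 24.18 wt% Si.
Second mineral: 56.170 g Si in 278.204 g formula = 20.19 wt% Si.
24.18% − 20.19% gives a difference of 3.99 percentage points.

3.99 percentage points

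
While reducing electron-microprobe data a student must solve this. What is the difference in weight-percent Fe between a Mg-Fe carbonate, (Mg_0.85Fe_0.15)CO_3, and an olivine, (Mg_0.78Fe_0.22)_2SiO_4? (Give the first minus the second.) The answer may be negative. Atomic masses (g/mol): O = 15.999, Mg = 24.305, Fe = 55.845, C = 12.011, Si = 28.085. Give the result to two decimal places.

-6.49 percentage points

First mineral: 8.377 g Fe in 89.044 g formula = 9.41 wt% Fe.
Second mineral: 24.572 g Fe in 154.569 g formula = 15.90 wt% Fe.
9.41% − 15.90% gives a difference of -6.49 percentage points.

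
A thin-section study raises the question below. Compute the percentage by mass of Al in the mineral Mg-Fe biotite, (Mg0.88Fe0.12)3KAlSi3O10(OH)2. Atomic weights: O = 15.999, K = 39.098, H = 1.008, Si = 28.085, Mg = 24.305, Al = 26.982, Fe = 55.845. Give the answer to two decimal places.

6.30 weight percent

Formula mass = 2.64*24.305 + 0.36*55.845 + 1*39.098 + 1*26.982 + 3*28.085 + 12*15.999 + 2*1.008 = 428.608 g/mol, of which 26.982 g is Al.
So Al makes up 26.982/428.608 = 0.0630 of the mass, i.e. 6.30%.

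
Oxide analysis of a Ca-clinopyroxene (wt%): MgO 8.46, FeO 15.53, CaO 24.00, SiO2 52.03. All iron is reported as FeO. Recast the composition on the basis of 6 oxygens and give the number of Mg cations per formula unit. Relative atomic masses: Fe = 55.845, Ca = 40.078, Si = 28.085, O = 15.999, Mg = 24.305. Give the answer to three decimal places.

8.46 wt% MgO ÷ 40.304 g/mol = 0.20990 mol, giving 0.20990 Mg and 0.20990 O.
15.53 wt% FeO ÷ 71.844 g/mol = 0.21616 mol, giving 0.21616 Fe and 0.21616 O.
24.00 wt% CaO ÷ 56.077 g/mol = 0.42798 mol, giving 0.42798 Ca and 0.42798 O.
52.03 wt% SiO2 ÷ 60.083 g/mol = 0.86597 mol, giving 0.86597 Si and 1.73194 O.
Oxygen sums to 2.58598; scaling by 6/2.58598 = 2.32020 puts the formula on 6 O.
Mg: 0.20990 × 2.32020 = 0.487 atoms per formula unit.

0.487 Mg apfu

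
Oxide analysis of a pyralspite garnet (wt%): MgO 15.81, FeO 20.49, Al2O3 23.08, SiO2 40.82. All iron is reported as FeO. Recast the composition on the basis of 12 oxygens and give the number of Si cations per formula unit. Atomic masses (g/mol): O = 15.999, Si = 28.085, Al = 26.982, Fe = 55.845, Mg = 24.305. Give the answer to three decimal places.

3.002 Si apfu

MgO (M=40.304): mol = 0.39227; Mg = 0.39227, O = 0.39227.
FeO (M=71.844): mol = 0.28520; Fe = 0.28520, O = 0.28520.
Al2O3 (M=101.961): mol = 0.22636; Al = 0.45272, O = 0.67908.
SiO2 (M=60.083): mol = 0.67939; Si = 0.67939, O = 1.35878.
ΣO = 2.71533; factor = 12/ΣO = 4.41935.
Si apfu = 0.67939 × 4.41935 = 3.002.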